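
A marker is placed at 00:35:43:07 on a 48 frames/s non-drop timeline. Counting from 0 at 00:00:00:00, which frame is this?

102871

Total seconds to the label: (0 × 3600 + 35 × 60 + 43) = 2143.
Frame index = 2143 × 48 + 7 = 102871.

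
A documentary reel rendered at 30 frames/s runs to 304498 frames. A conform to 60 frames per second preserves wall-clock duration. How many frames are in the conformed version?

608996 frames

Target frames = source frames × (target rate / source rate) = 304498 × (60)/(30) = 304498 × 2 = 608996.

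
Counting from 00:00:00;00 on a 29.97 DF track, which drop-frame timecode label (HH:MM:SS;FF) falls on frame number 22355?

00:12:25;27

Ten DF minutes hold 17982 frames, so frame 22355 lies in block 1 (frames 17982–35963) with 4373 frames into that block.
The block's first minute is 1800 frames and the rest 1798 each; 4373 frames reaches minute 2, so 1 × 18 + 2 × 2 = 22 labels have been skipped so far.
Adding those back, label number 22355 + 22 = 22377 at 30 labels/s is 745 s + 27 f = 0 h 12 min 25 s frame 27, i.e. 00:12:25;27.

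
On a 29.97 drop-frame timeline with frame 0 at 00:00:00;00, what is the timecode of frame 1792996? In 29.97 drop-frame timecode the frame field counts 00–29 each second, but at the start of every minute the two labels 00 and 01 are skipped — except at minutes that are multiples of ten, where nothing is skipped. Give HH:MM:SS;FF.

Ten DF minutes hold 17982 frames, so frame 1792996 lies in block 99 (frames 1780218–1798199) with 12778 frames into that block.
The block's first minute is 1800 frames and the rest 1798 each; 12778 frames reaches minute 7, so 99 × 18 + 7 × 2 = 1796 labels have been skipped so far.
Adding those back, label number 1792996 + 1796 = 1794792 at 30 labels/s is 59826 s + 12 f = 16 h 37 min 6 s frame 12, i.e. 16:37:06;12.

16:37:06;12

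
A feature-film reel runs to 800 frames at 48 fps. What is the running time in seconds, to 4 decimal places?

16.6667 seconds

Running time = 800 × 1/48 = 50/3 s ≈ 16.6667 s.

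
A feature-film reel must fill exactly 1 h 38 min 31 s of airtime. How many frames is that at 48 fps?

283728 frames

1 h 38 min 31 s = 5911 s.
Frames = 5911 × 48 = 283728.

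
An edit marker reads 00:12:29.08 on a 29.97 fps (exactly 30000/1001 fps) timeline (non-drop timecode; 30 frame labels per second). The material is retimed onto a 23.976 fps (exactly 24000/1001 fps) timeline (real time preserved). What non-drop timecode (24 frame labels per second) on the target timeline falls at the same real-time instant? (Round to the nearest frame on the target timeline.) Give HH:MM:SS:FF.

Source frame index: (0×3600 + 12×60 + 29) × 30 + 8 = 22478.
Real time: 22478 / (30000/1001) = 11250239/15000 s.
Target frame: (11250239/15000) × (24000/1001) = 89912/5 ≈ 17982.400 → 17982.
At 24 labels/s: frame 17982 → 00:12:29:06.

00:12:29:06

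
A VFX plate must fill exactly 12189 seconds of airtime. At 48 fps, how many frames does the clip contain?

Frames = 12189 × 48 = 585072.

585072 frames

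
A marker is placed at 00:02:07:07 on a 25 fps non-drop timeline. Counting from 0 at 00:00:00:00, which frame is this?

frame 3182

Total seconds to the label: (0 × 3600 + 2 × 60 + 7) = 127.
Frame index = 127 × 25 + 7 = 3182.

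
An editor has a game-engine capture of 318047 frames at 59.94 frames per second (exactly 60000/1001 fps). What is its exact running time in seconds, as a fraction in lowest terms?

Running time = 318047 ÷ (60000/1001) = 318047 × 1001/60000 = 318365047/60000 s.

318365047/60000 seconds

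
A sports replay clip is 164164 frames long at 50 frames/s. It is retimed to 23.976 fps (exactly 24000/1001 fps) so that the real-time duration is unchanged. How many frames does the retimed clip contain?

Target frames = source frames × (target rate / source rate) = 164164 × (24000/1001)/(50) = 164164 × 480/1001 = 78720.

78720 frames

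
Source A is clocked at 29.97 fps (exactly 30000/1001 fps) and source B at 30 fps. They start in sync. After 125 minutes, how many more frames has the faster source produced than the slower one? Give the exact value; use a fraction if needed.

225000/1001 frames

125 min = 7500 s.
A emits 30000/1001 × 7500 = 225000000/1001 frames; B emits 30 × 7500 = 225000.
Difference = 225000/1001 frames (≈ 224.7752); B is ahead of A.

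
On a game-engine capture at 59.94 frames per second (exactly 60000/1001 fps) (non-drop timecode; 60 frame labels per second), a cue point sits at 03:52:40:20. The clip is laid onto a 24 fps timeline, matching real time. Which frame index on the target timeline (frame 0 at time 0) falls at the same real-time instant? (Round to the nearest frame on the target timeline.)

Source frame index: (3×3600 + 52×60 + 40) × 60 + 20 = 837620.
Real time: 837620 / (60000/1001) = 41922881/3000 s.
Target frame: (41922881/3000) × (24) = 41922881/125 ≈ 335383.048 → 335383.

frame 335383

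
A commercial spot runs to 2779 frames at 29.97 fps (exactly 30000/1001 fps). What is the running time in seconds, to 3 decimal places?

Running time = 2779 × 1001/30000 = 2781779/30000 s ≈ 92.726 s.

92.726 seconds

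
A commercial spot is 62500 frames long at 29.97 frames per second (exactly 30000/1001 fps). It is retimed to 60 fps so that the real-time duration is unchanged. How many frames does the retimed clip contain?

Target frames = source frames × (target rate / source rate) = 62500 × (60)/(30000/1001) = 62500 × 1001/500 = 125125.

125125 frames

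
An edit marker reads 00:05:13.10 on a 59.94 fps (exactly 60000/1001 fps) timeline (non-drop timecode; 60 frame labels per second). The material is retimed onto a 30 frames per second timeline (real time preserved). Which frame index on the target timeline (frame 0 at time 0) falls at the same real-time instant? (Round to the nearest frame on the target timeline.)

frame 9404

Source frame index: (0×3600 + 5×60 + 13) × 60 + 10 = 18790.
Real time: 18790 / (60000/1001) = 1880879/6000 s.
Target frame: (1880879/6000) × (30) = 1880879/200 ≈ 9404.395 → 9404.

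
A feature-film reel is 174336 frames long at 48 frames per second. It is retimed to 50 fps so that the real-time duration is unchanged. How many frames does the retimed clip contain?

Frames at target rate = 174336 × (50) / (48) = 181600.

181600 frames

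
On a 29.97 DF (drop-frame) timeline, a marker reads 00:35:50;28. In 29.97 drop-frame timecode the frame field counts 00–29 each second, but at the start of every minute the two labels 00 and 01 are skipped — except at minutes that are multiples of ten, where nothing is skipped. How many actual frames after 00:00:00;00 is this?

As if non-drop at 30 labels/s: (0 × 3600 + 35 × 60 + 50) × 30 + 28 = 64528.
Minute boundaries passed: 35; those not divisible by 10: 35 − 3 = 32; dropped labels = 2 × 32 = 64.
Actual frame index = 64528 − 64 = 64464.

64464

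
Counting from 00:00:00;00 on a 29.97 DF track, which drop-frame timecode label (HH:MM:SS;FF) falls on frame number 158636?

01:28:13;06

Ten DF minutes hold 17982 frames, so frame 158636 lies in block 8 (frames 143856–161837) with 14780 frames into that block.
The block's first minute is 1800 frames and the rest 1798 each; 14780 frames reaches minute 8, so 8 × 18 + 8 × 2 = 160 labels have been skipped so far.
Adding those back, label number 158636 + 160 = 158796 at 30 labels/s is 5293 s + 6 f = 1 h 28 min 13 s frame 6, i.e. 01:28:13;06.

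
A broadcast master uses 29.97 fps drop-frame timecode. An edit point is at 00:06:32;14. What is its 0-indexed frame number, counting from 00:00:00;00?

11762

As if non-drop at 30 labels/s: (0 × 3600 + 6 × 60 + 32) × 30 + 14 = 11774.
Minute boundaries passed: 6; those not divisible by 10: 6 − 0 = 6; dropped labels = 2 × 6 = 12.
Actual frame index = 11774 − 12 = 11762.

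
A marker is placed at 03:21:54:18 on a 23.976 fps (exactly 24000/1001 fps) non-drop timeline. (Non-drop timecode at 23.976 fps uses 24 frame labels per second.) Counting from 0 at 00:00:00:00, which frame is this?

frame 290754

Total seconds to the label: (3 × 3600 + 21 × 60 + 54) = 12114.
Frame index = 12114 × 24 + 18 = 290754.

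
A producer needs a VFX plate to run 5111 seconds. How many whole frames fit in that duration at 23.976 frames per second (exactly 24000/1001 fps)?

Frames = 5111 × 24000/1001 = 122664000/1001 ≈ 122541.4585.
Complete frames: 122541.

122541 frames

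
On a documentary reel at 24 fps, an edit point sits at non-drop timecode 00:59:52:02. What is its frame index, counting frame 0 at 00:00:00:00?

frame 86210

Total seconds to the label: (0 × 3600 + 59 × 60 + 52) = 3592.
Frame index = 3592 × 24 + 2 = 86210.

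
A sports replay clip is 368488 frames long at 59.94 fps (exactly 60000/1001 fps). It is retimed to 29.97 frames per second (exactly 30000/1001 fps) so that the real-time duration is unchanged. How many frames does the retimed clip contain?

Target frames = source frames × (target rate / source rate) = 368488 × (30000/1001)/(60000/1001) = 368488 × 1/2 = 184244.

184244 frames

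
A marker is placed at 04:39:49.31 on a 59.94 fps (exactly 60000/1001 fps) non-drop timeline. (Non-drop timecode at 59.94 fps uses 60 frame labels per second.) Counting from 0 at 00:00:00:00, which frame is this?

1007371

Total seconds to the label: (4 × 3600 + 39 × 60 + 49) = 16789.
Frame index = 16789 × 60 + 31 = 1007371.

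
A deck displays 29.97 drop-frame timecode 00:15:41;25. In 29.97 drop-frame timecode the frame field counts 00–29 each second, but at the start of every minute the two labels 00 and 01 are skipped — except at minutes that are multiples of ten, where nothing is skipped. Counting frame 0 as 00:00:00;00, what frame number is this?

As if non-drop at 30 labels/s: (0 × 3600 + 15 × 60 + 41) × 30 + 25 = 28255.
Minute boundaries passed: 15; those not divisible by 10: 15 − 1 = 14; dropped labels = 2 × 14 = 28.
Actual frame index = 28255 − 28 = 28227.

28227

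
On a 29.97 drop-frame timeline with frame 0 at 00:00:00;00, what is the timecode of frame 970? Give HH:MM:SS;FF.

Ten DF minutes hold 17982 frames, so frame 970 lies in block 0 (frames 0–17981) with 970 frames into that block.
The block's first minute is 1800 frames and the rest 1798 each; 970 frames reaches minute 0, so 0 × 18 + 0 × 2 = 0 labels have been skipped so far.
Adding those back, label number 970 + 0 = 970 at 30 labels/s is 32 s + 10 f = 0 h 0 min 32 s frame 10, i.e. 00:00:32;10.

00:00:32;10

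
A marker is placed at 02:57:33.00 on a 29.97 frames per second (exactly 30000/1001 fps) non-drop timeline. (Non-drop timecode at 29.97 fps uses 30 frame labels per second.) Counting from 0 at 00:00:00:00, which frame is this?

Total seconds to the label: (2 × 3600 + 57 × 60 + 33) = 10653.
Frame index = 10653 × 30 + 0 = 319590.

319590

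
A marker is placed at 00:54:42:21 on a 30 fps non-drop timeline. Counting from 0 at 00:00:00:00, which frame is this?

Total seconds to the label: (0 × 3600 + 54 × 60 + 42) = 3282.
Frame index = 3282 × 30 + 21 = 98481.

98481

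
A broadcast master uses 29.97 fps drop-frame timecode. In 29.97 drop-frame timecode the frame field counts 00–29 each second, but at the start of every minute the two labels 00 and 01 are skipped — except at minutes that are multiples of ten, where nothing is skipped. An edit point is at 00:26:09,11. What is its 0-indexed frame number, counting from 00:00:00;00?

47033

As if non-drop at 30 labels/s: (0 × 3600 + 26 × 60 + 9) × 30 + 11 = 47081.
Minute boundaries passed: 26; those not divisible by 10: 26 − 2 = 24; dropped labels = 2 × 24 = 48.
Actual frame index = 47081 − 48 = 47033.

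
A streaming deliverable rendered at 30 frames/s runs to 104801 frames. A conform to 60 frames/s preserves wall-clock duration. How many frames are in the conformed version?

209602 frames

Frames at target rate = 104801 × (60) / (30) = 209602.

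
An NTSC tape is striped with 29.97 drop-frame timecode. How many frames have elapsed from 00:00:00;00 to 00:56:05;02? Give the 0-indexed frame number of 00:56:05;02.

As if non-drop at 30 labels/s: (0 × 3600 + 56 × 60 + 5) × 30 + 2 = 100952.
Minute boundaries passed: 56; those not divisible by 10: 56 − 5 = 51; dropped labels = 2 × 51 = 102.
Actual frame index = 100952 − 102 = 100850.

100850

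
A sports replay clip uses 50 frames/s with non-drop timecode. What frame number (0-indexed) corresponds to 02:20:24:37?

Total seconds to the label: (2 × 3600 + 20 × 60 + 24) = 8424.
Frame index = 8424 × 50 + 37 = 421237.

frame 421237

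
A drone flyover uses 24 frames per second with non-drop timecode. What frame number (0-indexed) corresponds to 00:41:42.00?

60048

Total seconds to the label: (0 × 3600 + 41 × 60 + 42) = 2502.
Frame index = 2502 × 24 + 0 = 60048.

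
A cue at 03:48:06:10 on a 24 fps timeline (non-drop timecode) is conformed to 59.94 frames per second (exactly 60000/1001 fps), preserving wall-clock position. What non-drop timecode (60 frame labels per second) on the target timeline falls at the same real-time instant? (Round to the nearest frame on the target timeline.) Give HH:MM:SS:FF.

03:47:52:45

Source frame index: (3×3600 + 48×60 + 6) × 24 + 10 = 328474.
Real time: 328474 / (24) = 164237/12 s.
Target frame: (164237/12) × (60000/1001) = 821185000/1001 ≈ 820364.635 → 820365.
At 60 labels/s: frame 820365 → 03:47:52:45.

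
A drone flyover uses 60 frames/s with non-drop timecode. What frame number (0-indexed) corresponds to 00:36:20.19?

Total seconds to the label: (0 × 3600 + 36 × 60 + 20) = 2180.
Frame index = 2180 × 60 + 19 = 130819.

130819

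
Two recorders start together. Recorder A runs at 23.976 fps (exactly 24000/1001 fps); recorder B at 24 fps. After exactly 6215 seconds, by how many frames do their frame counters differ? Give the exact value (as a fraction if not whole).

A emits 24000/1001 × 6215 = 13560000/91 frames; B emits 24 × 6215 = 149160.
Difference = 13560/91 frames (≈ 149.0110); B is ahead of A.

13560/91 frames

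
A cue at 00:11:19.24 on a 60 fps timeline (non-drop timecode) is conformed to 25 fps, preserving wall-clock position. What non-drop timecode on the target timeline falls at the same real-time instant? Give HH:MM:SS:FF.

00:11:19:10

Source frame index: (0×3600 + 11×60 + 19) × 60 + 24 = 40764.
Real time: 40764 / (60) = 3397/5 s.
Target frame: (3397/5) × (25) = 16985.
At 25 labels/s: frame 16985 → 00:11:19:10.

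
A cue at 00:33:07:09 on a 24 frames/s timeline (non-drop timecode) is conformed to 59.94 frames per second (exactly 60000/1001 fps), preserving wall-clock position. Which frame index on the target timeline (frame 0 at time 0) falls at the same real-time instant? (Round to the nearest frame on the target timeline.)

frame 119123

Source frame index: (0×3600 + 33×60 + 7) × 24 + 9 = 47697.
Real time: 47697 / (24) = 15899/8 s.
Target frame: (15899/8) × (60000/1001) = 9172500/77 ≈ 119123.377 → 119123.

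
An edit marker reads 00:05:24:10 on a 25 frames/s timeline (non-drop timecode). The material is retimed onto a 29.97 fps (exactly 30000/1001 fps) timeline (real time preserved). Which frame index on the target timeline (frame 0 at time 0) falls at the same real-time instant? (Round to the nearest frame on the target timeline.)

Source frame index: (0×3600 + 5×60 + 24) × 25 + 10 = 8110.
Real time: 8110 / (25) = 1622/5 s.
Target frame: (1622/5) × (30000/1001) = 9732000/1001 ≈ 9722.278 → 9722.

frame 9722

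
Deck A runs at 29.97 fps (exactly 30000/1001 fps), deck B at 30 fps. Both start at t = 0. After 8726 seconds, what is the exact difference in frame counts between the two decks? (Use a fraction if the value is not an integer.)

A emits 30000/1001 × 8726 = 261780000/1001 frames; B emits 30 × 8726 = 261780.
Difference = 261780/1001 frames (≈ 261.5185); B is ahead of A.

261780/1001 frames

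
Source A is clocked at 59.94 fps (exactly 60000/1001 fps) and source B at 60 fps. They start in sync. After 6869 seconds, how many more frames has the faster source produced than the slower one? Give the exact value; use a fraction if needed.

A emits 60000/1001 × 6869 = 412140000/1001 frames; B emits 60 × 6869 = 412140.
Difference = 412140/1001 frames (≈ 411.7283); B is ahead of A.

412140/1001 frames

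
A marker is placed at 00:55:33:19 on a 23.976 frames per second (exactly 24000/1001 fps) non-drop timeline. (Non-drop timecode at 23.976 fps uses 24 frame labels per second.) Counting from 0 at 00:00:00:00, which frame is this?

Total seconds to the label: (0 × 3600 + 55 × 60 + 33) = 3333.
Frame index = 3333 × 24 + 19 = 80011.

80011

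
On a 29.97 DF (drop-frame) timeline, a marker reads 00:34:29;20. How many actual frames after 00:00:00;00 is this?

62028

Complete 10-minute blocks: 3, each 17982 frames → 53946.
Remaining 4 whole minutes in the current block: 1800 + 3 × 1798 = 7194 frames.
Within the current minute: 29 × 30 + 20 − 2 = 888 (labels ;00/;01 skipped at this minute). Total = 53946 + 7194 + 888 = 62028.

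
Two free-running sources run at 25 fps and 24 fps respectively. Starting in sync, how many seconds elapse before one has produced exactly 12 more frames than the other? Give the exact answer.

The gap grows by |24 − 25| = 1 frame per second.
Time for a 12-frame gap: 12 ÷ (1) = 12 s.

12 seconds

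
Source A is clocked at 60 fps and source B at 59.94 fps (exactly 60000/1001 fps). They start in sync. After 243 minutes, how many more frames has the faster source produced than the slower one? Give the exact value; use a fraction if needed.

243 min = 14580 s.
A emits 60 × 14580 = 874800 frames; B emits 60000/1001 × 14580 = 874800000/1001.
Difference = 874800/1001 frames (≈ 873.9261); B is behind A.

874800/1001 frames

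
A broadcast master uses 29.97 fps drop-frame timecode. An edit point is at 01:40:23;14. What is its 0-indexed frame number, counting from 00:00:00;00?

As if non-drop at 30 labels/s: (1 × 3600 + 40 × 60 + 23) × 30 + 14 = 180704.
Minute boundaries passed: 100; those not divisible by 10: 100 − 10 = 90; dropped labels = 2 × 90 = 180.
Actual frame index = 180704 − 180 = 180524.

180524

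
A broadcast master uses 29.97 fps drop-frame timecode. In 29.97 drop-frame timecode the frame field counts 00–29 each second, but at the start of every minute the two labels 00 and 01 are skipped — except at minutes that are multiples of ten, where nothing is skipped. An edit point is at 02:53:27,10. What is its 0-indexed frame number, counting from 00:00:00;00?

311908

As if non-drop at 30 labels/s: (2 × 3600 + 53 × 60 + 27) × 30 + 10 = 312220.
Minute boundaries passed: 173; those not divisible by 10: 173 − 17 = 156; dropped labels = 2 × 156 = 312.
Actual frame index = 312220 − 312 = 311908.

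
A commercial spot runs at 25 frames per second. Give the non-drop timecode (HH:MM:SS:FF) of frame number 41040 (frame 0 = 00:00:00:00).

41040 ÷ 25 = 1641 full seconds, remainder 15 frames.
1641 s = 0 h 27 min 21 s.
Timecode: 00:27:21:15.

00:27:21:15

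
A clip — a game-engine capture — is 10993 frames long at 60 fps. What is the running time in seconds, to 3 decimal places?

183.217 seconds

Running time = 10993 × 1/60 = 10993/60 s ≈ 183.217 s.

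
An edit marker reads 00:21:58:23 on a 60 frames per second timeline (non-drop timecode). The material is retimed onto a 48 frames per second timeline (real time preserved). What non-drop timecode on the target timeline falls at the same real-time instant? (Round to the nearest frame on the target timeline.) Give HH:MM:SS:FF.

Source frame index: (0×3600 + 21×60 + 58) × 60 + 23 = 79103.
Real time: 79103 / (60) = 79103/60 s.
Target frame: (79103/60) × (48) = 316412/5 ≈ 63282.400 → 63282.
At 48 labels/s: frame 63282 → 00:21:58:18.

00:21:58:18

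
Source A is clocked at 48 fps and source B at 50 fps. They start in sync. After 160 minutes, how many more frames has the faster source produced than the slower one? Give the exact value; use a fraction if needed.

160 min = 9600 s.
A emits 48 × 9600 = 460800 frames; B emits 50 × 9600 = 480000.
Difference = 19200 frames; B is ahead of A.

19200 frames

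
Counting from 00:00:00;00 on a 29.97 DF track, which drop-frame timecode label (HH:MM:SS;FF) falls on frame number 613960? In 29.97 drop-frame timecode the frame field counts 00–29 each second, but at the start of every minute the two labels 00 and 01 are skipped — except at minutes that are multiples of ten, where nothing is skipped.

05:41:25;24

Ten DF minutes hold 17982 frames, so frame 613960 lies in block 34 (frames 611388–629369) with 2572 frames into that block.
The block's first minute is 1800 frames and the rest 1798 each; 2572 frames reaches minute 1, so 34 × 18 + 1 × 2 = 614 labels have been skipped so far.
Adding those back, label number 613960 + 614 = 614574 at 30 labels/s is 20485 s + 24 f = 5 h 41 min 25 s frame 24, i.e. 05:41:25;24.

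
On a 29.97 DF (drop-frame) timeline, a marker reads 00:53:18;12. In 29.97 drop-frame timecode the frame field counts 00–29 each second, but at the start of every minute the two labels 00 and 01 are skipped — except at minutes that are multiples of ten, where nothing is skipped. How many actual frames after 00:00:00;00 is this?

95856

As if non-drop at 30 labels/s: (0 × 3600 + 53 × 60 + 18) × 30 + 12 = 95952.
Minute boundaries passed: 53; those not divisible by 10: 53 − 5 = 48; dropped labels = 2 × 48 = 96.
Actual frame index = 95952 − 96 = 95856.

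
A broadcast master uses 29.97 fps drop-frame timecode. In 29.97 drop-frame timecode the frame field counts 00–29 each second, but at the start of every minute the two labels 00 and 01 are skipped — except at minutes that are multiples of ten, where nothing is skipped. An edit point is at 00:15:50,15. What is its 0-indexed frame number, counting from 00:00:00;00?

As if non-drop at 30 labels/s: (0 × 3600 + 15 × 60 + 50) × 30 + 15 = 28515.
Minute boundaries passed: 15; those not divisible by 10: 15 − 1 = 14; dropped labels = 2 × 14 = 28.
Actual frame index = 28515 − 28 = 28487.

28487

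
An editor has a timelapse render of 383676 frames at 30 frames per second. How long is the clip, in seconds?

Running time = 383676 / (30) = 12789.2 s.

12789.2 seconds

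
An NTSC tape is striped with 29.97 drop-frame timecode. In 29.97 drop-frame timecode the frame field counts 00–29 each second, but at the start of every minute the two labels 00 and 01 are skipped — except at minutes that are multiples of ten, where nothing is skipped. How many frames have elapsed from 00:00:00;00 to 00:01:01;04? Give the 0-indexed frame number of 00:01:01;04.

1832

Complete 10-minute blocks: 0, each 17982 frames → 0.
Remaining 1 whole minute in the current block: 1800 + 0 × 1798 = 1800 frames.
Within the current minute: 1 × 30 + 4 − 2 = 32 (labels ;00/;01 skipped at this minute). Total = 0 + 1800 + 32 = 1832.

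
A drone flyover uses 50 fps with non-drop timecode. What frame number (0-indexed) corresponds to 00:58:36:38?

Total seconds to the label: (0 × 3600 + 58 × 60 + 36) = 3516.
Frame index = 3516 × 50 + 38 = 175838.

175838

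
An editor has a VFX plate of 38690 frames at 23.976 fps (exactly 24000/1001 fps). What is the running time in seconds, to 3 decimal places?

Running time = 38690 × 1001/24000 = 3872869/2400 s ≈ 1613.695 s.

1613.695 seconds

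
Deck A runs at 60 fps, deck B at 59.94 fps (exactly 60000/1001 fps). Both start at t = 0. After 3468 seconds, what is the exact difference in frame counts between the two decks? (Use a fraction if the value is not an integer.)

A emits 60 × 3468 = 208080 frames; B emits 60000/1001 × 3468 = 208080000/1001.
Difference = 208080/1001 frames (≈ 207.8721); B is behind A.

208080/1001 frames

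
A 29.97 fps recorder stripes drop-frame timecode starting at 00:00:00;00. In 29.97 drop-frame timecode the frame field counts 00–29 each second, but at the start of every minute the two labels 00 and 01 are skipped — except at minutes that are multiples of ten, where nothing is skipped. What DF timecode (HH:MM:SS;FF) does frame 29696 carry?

00:16:30;26

Ten DF minutes hold 17982 frames, so frame 29696 lies in block 1 (frames 17982–35963) with 11714 frames into that block.
The block's first minute is 1800 frames and the rest 1798 each; 11714 frames reaches minute 6, so 1 × 18 + 6 × 2 = 30 labels have been skipped so far.
Adding those back, label number 29696 + 30 = 29726 at 30 labels/s is 990 s + 26 f = 0 h 16 min 30 s frame 26, i.e. 00:16:30;26.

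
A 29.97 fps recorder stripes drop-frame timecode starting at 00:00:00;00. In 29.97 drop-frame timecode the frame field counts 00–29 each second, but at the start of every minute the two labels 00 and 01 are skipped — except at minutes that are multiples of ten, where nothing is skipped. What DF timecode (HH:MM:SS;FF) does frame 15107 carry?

Each 10-minute DF block holds 10 × 60 × 30 − 9 × 2 = 17982 frames. 15107 ÷ 17982 → 0 full blocks, remainder 15107.
Within the partial block the first minute is 1800 frames and each further minute 1798, so 8 further minute boundaries passed. Total skipped labels = 18 × 0 + 2 × 8 = 16.
Non-drop label index = 15107 + 16 = 15123; at 30 labels/s that is 00:08:24:03, i.e. DF 00:08:24;03.

00:08:24;03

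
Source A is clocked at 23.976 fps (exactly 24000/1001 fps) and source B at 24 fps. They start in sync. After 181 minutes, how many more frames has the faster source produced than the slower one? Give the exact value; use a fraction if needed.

260640/1001 frames

181 min = 10860 s.
A emits 24000/1001 × 10860 = 260640000/1001 frames; B emits 24 × 10860 = 260640.
Difference = 260640/1001 frames (≈ 260.3796); B is ahead of A.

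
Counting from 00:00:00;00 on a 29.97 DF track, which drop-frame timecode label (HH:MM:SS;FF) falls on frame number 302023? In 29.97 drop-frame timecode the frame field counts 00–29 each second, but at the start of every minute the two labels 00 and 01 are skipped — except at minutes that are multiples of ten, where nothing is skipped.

02:47:57;15

Ten DF minutes hold 17982 frames, so frame 302023 lies in block 16 (frames 287712–305693) with 14311 frames into that block.
The block's first minute is 1800 frames and the rest 1798 each; 14311 frames reaches minute 7, so 16 × 18 + 7 × 2 = 302 labels have been skipped so far.
Adding those back, label number 302023 + 302 = 302325 at 30 labels/s is 10077 s + 15 f = 2 h 47 min 57 s frame 15, i.e. 02:47:57;15.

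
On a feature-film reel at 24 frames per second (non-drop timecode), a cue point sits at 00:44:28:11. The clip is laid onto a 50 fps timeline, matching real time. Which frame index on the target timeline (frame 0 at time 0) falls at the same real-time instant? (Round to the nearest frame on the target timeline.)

frame 133423

Source frame index: (0×3600 + 44×60 + 28) × 24 + 11 = 64043.
Real time: 64043 / (24) = 64043/24 s.
Target frame: (64043/24) × (50) = 1601075/12 ≈ 133422.917 → 133423.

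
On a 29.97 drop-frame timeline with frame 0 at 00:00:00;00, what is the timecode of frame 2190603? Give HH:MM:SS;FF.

Ten DF minutes hold 17982 frames, so frame 2190603 lies in block 121 (frames 2175822–2193803) with 14781 frames into that block.
The block's first minute is 1800 frames and the rest 1798 each; 14781 frames reaches minute 8, so 121 × 18 + 8 × 2 = 2194 labels have been skipped so far.
Adding those back, label number 2190603 + 2194 = 2192797 at 30 labels/s is 73093 s + 7 f = 20 h 18 min 13 s frame 7, i.e. 20:18:13;07.

20:18:13;07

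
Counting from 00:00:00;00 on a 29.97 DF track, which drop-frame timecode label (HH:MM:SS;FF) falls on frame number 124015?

Each 10-minute DF block holds 10 × 60 × 30 − 9 × 2 = 17982 frames. 124015 ÷ 17982 → 6 full blocks, remainder 16123.
Within the partial block the first minute is 1800 frames and each further minute 1798, so 8 further minute boundaries passed. Total skipped labels = 18 × 6 + 2 × 8 = 124.
Non-drop label index = 124015 + 124 = 124139; at 30 labels/s that is 01:08:57:29, i.e. DF 01:08:57;29.

01:08:57;29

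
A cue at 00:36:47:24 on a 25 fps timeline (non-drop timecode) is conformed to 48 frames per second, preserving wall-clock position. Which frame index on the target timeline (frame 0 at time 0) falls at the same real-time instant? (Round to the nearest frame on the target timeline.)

frame 105982

Source frame index: (0×3600 + 36×60 + 47) × 25 + 24 = 55199.
Real time: 55199 / (25) = 55199/25 s.
Target frame: (55199/25) × (48) = 2649552/25 ≈ 105982.080 → 105982.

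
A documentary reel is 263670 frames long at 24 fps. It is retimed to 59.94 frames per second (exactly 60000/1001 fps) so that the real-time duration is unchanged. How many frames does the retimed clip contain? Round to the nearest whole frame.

Frames at target rate = 263670 × (60000/1001) / (24) = 59925000/91 ≈ 658516.484.
Nearest whole frame: 658516.

658516 frames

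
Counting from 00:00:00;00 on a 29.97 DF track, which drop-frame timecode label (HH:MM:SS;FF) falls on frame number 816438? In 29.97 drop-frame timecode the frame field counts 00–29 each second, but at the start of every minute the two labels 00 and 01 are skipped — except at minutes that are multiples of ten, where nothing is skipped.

07:34:01;26

Ten DF minutes hold 17982 frames, so frame 816438 lies in block 45 (frames 809190–827171) with 7248 frames into that block.
The block's first minute is 1800 frames and the rest 1798 each; 7248 frames reaches minute 4, so 45 × 18 + 4 × 2 = 818 labels have been skipped so far.
Adding those back, label number 816438 + 818 = 817256 at 30 labels/s is 27241 s + 26 f = 7 h 34 min 1 s frame 26, i.e. 07:34:01;26.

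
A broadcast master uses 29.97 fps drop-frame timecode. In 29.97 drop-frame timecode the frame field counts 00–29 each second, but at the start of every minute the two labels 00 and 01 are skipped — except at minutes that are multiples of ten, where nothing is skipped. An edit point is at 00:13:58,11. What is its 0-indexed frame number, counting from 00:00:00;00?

25127

As if non-drop at 30 labels/s: (0 × 3600 + 13 × 60 + 58) × 30 + 11 = 25151.
Minute boundaries passed: 13; those not divisible by 10: 13 − 1 = 12; dropped labels = 2 × 12 = 24.
Actual frame index = 25151 − 24 = 25127.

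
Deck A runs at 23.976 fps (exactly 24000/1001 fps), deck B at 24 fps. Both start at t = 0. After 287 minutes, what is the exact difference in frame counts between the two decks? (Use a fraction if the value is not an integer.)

287 min = 17220 s.
A emits 24000/1001 × 17220 = 59040000/143 frames; B emits 24 × 17220 = 413280.
Difference = 59040/143 frames (≈ 412.8671); B is ahead of A.

59040/143 frames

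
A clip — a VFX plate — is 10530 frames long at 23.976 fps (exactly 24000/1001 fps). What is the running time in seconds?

439.18875 seconds

Running time = 10530 / (24000/1001) = 439.18875 s.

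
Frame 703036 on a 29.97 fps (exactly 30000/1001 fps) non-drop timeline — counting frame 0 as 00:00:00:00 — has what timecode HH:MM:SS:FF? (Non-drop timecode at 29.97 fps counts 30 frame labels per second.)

06:30:34:16

703036 ÷ 30 = 23434 full seconds, remainder 16 frames.
23434 s = 6 h 30 min 34 s.
Timecode: 06:30:34:16.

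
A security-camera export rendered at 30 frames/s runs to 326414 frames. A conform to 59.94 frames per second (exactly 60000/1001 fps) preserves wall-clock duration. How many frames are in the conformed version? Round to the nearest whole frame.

652176 frames

Frames at target rate = 326414 × (60000/1001) / (30) = 59348000/91 ≈ 652175.824.
Nearest whole frame: 652176.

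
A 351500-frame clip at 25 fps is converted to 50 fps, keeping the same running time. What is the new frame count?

Target frames = source frames × (target rate / source rate) = 351500 × (50)/(25) = 351500 × 2 = 703000.

703000 frames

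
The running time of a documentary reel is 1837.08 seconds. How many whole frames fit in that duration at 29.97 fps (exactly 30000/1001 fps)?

Frames = 1837.08 × 30000/1001 = 7873200/143 ≈ 55057.3427.
Complete frames: 55057.

55057 frames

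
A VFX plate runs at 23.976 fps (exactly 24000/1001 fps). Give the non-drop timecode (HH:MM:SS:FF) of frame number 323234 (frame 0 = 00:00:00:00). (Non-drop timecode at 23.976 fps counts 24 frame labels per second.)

03:44:28:02

323234 ÷ 24 = 13468 full seconds, remainder 2 frames.
13468 s = 3 h 44 min 28 s.
Timecode: 03:44:28:02.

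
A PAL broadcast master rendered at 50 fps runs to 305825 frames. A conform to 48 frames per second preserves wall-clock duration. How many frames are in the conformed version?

Target frames = source frames × (target rate / source rate) = 305825 × (48)/(50) = 305825 × 24/25 = 293592.

293592 frames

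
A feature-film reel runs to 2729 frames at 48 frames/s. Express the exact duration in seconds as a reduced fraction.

2729/48 seconds

Running time = 2729 ÷ (48) = 2729 × 1/48 = 2729/48 s.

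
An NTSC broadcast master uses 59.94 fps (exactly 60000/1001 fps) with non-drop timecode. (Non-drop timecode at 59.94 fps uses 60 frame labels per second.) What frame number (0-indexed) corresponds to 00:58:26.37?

Total seconds to the label: (0 × 3600 + 58 × 60 + 26) = 3506.
Frame index = 3506 × 60 + 37 = 210397.

frame 210397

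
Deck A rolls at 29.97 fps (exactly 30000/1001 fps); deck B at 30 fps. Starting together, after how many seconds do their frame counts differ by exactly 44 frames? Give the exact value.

22022/15 seconds

The gap grows by |30 − 30000/1001| = 30/1001 frames per second.
Time for a 44-frame gap: 44 ÷ (30/1001) = 22022/15 s.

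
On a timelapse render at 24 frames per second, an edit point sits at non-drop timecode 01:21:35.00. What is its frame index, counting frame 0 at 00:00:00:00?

117480

Total seconds to the label: (1 × 3600 + 21 × 60 + 35) = 4895.
Frame index = 4895 × 24 + 0 = 117480.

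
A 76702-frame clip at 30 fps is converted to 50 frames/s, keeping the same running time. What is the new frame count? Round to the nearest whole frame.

127837 frames

Frames at target rate = 76702 × (50) / (30) = 383510/3 ≈ 127836.667.
Nearest whole frame: 127837.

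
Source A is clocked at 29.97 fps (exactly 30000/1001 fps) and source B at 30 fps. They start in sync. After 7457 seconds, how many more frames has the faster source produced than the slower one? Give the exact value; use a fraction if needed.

223710/1001 frames

A emits 30000/1001 × 7457 = 223710000/1001 frames; B emits 30 × 7457 = 223710.
Difference = 223710/1001 frames (≈ 223.4865); B is ahead of A.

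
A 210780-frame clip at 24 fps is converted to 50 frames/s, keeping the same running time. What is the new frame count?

439125 frames

Target frames = source frames × (target rate / source rate) = 210780 × (50)/(24) = 210780 × 25/12 = 439125.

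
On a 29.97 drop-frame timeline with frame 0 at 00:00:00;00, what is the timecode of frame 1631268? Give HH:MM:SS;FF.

15:07:10;02

Each 10-minute DF block holds 10 × 60 × 30 − 9 × 2 = 17982 frames. 1631268 ÷ 17982 → 90 full blocks, remainder 12888.
Within the partial block the first minute is 1800 frames and each further minute 1798, so 7 further minute boundaries passed. Total skipped labels = 18 × 90 + 2 × 7 = 1634.
Non-drop label index = 1631268 + 1634 = 1632902; at 30 labels/s that is 15:07:10:02, i.e. DF 15:07:10;02.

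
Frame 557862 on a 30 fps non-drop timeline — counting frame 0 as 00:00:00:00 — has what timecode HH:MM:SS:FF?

557862 ÷ 30 = 18595 full seconds, remainder 12 frames.
18595 s = 5 h 9 min 55 s.
Timecode: 05:09:55:12.

05:09:55:12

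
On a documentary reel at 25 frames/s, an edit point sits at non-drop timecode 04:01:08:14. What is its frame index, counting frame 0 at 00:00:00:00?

frame 361714

Total seconds to the label: (4 × 3600 + 1 × 60 + 8) = 14468.
Frame index = 14468 × 25 + 14 = 361714.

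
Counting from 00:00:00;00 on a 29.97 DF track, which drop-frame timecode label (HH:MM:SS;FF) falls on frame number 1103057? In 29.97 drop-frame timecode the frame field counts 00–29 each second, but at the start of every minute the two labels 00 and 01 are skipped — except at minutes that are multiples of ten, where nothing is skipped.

10:13:25;11

Each 10-minute DF block holds 10 × 60 × 30 − 9 × 2 = 17982 frames. 1103057 ÷ 17982 → 61 full blocks, remainder 6155.
Within the partial block the first minute is 1800 frames and each further minute 1798, so 3 further minute boundaries passed. Total skipped labels = 18 × 61 + 2 × 3 = 1104.
Non-drop label index = 1103057 + 1104 = 1104161; at 30 labels/s that is 10:13:25:11, i.e. DF 10:13:25;11.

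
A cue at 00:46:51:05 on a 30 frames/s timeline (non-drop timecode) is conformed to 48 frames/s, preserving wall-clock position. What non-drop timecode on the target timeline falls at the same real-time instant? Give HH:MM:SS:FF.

00:46:51:08

Source frame index: (0×3600 + 46×60 + 51) × 30 + 5 = 84335.
Real time: 84335 / (30) = 16867/6 s.
Target frame: (16867/6) × (48) = 134936.
At 48 labels/s: frame 134936 → 00:46:51:08.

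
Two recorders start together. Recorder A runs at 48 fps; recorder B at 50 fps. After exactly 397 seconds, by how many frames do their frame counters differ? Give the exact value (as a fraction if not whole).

A emits 48 × 397 = 19056 frames; B emits 50 × 397 = 19850.
Difference = 794 frames; B is ahead of A.

794 frames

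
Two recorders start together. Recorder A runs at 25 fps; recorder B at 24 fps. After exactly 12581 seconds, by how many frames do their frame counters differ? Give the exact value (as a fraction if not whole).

12581 frames

A emits 25 × 12581 = 314525 frames; B emits 24 × 12581 = 301944.
Difference = 12581 frames; B is behind A.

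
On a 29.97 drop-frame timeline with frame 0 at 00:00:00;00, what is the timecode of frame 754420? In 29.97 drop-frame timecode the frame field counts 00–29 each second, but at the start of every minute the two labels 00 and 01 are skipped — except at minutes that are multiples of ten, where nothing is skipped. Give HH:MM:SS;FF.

06:59:32;16

Ten DF minutes hold 17982 frames, so frame 754420 lies in block 41 (frames 737262–755243) with 17158 frames into that block.
The block's first minute is 1800 frames and the rest 1798 each; 17158 frames reaches minute 9, so 41 × 18 + 9 × 2 = 756 labels have been skipped so far.
Adding those back, label number 754420 + 756 = 755176 at 30 labels/s is 25172 s + 16 f = 6 h 59 min 32 s frame 16, i.e. 06:59:32;16.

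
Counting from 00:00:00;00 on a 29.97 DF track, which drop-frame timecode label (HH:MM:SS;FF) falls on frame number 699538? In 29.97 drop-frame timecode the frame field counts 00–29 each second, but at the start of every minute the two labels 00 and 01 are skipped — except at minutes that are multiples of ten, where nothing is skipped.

06:29:01;10

Ten DF minutes hold 17982 frames, so frame 699538 lies in block 38 (frames 683316–701297) with 16222 frames into that block.
The block's first minute is 1800 frames and the rest 1798 each; 16222 frames reaches minute 9, so 38 × 18 + 9 × 2 = 702 labels have been skipped so far.
Adding those back, label number 699538 + 702 = 700240 at 30 labels/s is 23341 s + 10 f = 6 h 29 min 1 s frame 10, i.e. 06:29:01;10.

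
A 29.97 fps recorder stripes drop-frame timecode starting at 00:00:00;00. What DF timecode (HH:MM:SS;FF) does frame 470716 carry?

04:21:46;06

Ten DF minutes hold 17982 frames, so frame 470716 lies in block 26 (frames 467532–485513) with 3184 frames into that block.
The block's first minute is 1800 frames and the rest 1798 each; 3184 frames reaches minute 1, so 26 × 18 + 1 × 2 = 470 labels have been skipped so far.
Adding those back, label number 470716 + 470 = 471186 at 30 labels/s is 15706 s + 6 f = 4 h 21 min 46 s frame 6, i.e. 04:21:46;06.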